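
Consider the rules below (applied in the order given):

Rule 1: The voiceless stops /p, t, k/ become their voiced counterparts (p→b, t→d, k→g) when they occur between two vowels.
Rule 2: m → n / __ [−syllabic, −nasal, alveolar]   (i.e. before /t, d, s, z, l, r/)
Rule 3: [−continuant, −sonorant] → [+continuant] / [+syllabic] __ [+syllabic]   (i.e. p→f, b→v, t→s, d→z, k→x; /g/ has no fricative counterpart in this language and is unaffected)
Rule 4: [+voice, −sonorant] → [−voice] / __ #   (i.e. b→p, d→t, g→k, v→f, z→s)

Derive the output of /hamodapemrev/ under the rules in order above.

Rule 1 (intervocalic voicing): /p/ is a voiceless stop between vowels /a/ and /e/, so it voices to [b]. /hamodapemrev/ → hamodabemrev.
Rule 2 (nasal place assimilation): /m/ precedes the alveolar consonant /r/, so it assimilates in place to [n]. /hamodabemrev/ → hamodabenrev.
Rule 3 (intervocalic spirantization): /d/ is a stop between vowels /o/ and /a/, so it spirantizes to the fricative [z]. /b/ is a stop between vowels /a/ and /e/, so it spirantizes to the fricative [v]. /hamodabenrev/ → hamozavenrev.
Rule 4 (final devoicing): /v/ is a voiced obstruent in word-final position, so it devoices to [f]. /hamozavenrev/ → hamozavenref.

hamozavenref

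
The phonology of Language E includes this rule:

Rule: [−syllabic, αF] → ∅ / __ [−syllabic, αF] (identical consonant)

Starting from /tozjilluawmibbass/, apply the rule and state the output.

/ll/ is a geminate; the first /l/ deletes.
/bb/ is a geminate; the first /b/ deletes.
/ss/ is a geminate; the first /s/ deletes.
The other instances of /t/, /z/, /j/, /l/, /w/, /m/, /b/, /s/ do not occur in the required environment and remain unchanged.
Surface form: [tozjiluawmibas].

tozjiluawmibas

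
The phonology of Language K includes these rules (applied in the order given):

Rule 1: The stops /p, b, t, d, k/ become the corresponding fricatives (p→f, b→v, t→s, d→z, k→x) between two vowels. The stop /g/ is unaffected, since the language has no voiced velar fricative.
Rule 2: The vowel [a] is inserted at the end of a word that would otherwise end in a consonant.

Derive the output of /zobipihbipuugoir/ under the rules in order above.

zovifihbifuugoira

Rule 1 (intervocalic spirantization): /b/ is a stop between vowels /o/ and /i/, so it spirantizes to the fricative [v]. /p/ is a stop between vowels /i/ and /i/, so it spirantizes to the fricative [f]. /p/ is a stop between vowels /i/ and /u/, so it spirantizes to the fricative [f]. /zobipihbipuugoir/ → zovifihbifuugoir.
Rule 2 (final a-epenthesis): the form ends in the consonant /r/, so [a] is inserted word-finally. /zovifihbifuugoir/ → zovifihbifuugoira.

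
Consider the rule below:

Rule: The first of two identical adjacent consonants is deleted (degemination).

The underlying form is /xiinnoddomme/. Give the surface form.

/nn/ is a geminate; the first /n/ deletes.
/dd/ is a geminate; the first /d/ deletes.
/mm/ is a geminate; the first /m/ deletes.
Surface form: [xiinodome].

xiinodome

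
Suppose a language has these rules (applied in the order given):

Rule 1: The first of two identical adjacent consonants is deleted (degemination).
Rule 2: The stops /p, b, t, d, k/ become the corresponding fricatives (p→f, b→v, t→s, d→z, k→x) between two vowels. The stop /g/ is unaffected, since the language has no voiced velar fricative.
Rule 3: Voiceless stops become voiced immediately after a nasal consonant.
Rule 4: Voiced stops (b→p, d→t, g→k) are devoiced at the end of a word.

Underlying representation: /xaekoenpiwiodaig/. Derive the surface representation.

Rule 1 (degemination): no segment meets the environment; /xaekoenpiwiodaig/ is unchanged.
Rule 2 (intervocalic spirantization): /k/ is a stop between vowels /e/ and /o/, so it spirantizes to the fricative [x]. /d/ is a stop between vowels /o/ and /a/, so it spirantizes to the fricative [z]. /xaekoenpiwiodaig/ → xaexoenpiwiozaig.
Rule 3 (post-nasal voicing): /p/ is a voiceless stop immediately after the nasal /n/, so it voices to [b]. /xaexoenpiwiozaig/ → xaexoenbiwiozaig.
Rule 4 (final devoicing): /g/ is a voiced stop in word-final position, so it devoices to [k]. /xaexoenbiwiozaig/ → xaexoenbiwiozaik.

xaexoenbiwiozaik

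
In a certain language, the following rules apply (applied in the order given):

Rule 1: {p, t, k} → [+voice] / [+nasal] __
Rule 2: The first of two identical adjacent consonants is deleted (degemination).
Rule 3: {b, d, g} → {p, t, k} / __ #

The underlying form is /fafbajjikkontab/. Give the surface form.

fafbajikondap

Rule 1 (post-nasal voicing): /t/ is a voiceless stop immediately after the nasal /n/, so it voices to [d]. /fafbajjikkontab/ → fafbajjikkondab.
Rule 2 (degemination): /jj/ is a geminate; the first /j/ deletes. /kk/ is a geminate; the first /k/ deletes. /fafbajjikkondab/ → fafbajikondab.
Rule 3 (final devoicing): /b/ is a voiced stop in word-final position, so it devoices to [p]. /fafbajikondab/ → fafbajikondap.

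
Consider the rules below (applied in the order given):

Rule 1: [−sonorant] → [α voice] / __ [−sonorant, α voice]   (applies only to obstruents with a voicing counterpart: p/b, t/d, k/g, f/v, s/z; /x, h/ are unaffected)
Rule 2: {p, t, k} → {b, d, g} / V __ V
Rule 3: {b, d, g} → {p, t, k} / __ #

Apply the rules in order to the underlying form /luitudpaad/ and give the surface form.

Rule 1 (regressive voicing assimilation): /d/ precedes the voiceless obstruent /p/, so it devoices to [t] by assimilation. /luitudpaad/ → luitutpaad.
Rule 2 (intervocalic voicing): /t/ is a voiceless stop between vowels /i/ and /u/, so it voices to [d]. /luitutpaad/ → luidutpaad.
Rule 3 (final devoicing): /d/ is a voiced stop in word-final position, so it devoices to [t]. /luidutpaad/ → luidutpaat.

luidutpaat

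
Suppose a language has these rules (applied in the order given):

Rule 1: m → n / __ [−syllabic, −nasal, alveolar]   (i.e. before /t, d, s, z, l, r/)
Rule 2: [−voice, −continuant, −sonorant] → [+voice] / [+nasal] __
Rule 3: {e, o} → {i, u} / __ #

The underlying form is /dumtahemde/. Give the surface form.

Rule 1 (nasal place assimilation): /m/ precedes the alveolar consonant /t/, so it assimilates in place to [n]. /m/ precedes the alveolar consonant /d/, so it assimilates in place to [n]. /dumtahemde/ → duntahende.
Rule 2 (post-nasal voicing): /t/ is a voiceless stop immediately after the nasal /n/, so it voices to [d]. /duntahende/ → dundahende.
Rule 3 (final vowel raising): /e/ is a mid vowel in word-final position, so it raises to [i]. /dundahende/ → dundahendi.

dundahendi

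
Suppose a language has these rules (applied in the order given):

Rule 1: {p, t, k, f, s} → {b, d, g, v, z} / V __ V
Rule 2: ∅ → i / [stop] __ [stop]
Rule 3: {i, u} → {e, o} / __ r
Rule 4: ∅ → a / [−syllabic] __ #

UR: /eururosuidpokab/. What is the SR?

Rule 1 (intervocalic voicing): /s/ is a voiceless obstruent between vowels /o/ and /u/, so it voices to [z]. /k/ is a voiceless obstruent between vowels /o/ and /a/, so it voices to [g]. /eururosuidpokab/ → eururozuidpogab.
Rule 2 (stop-cluster i-epenthesis): /d/ and /p/ form a stop–stop cluster, so [i] is inserted between them. /eururozuidpogab/ → eururozuidipogab.
Rule 3 (pre-rhotic lowering): /u/ is a high vowel immediately before /r/, so it lowers to [o]. /u/ is a high vowel immediately before /r/, so it lowers to [o]. /eururozuidipogab/ → eororozuidipogab.
Rule 4 (final a-epenthesis): the form ends in the consonant /b/, so [a] is inserted word-finally. /eororozuidipogab/ → eororozuidipogaba.

eororozuidipogaba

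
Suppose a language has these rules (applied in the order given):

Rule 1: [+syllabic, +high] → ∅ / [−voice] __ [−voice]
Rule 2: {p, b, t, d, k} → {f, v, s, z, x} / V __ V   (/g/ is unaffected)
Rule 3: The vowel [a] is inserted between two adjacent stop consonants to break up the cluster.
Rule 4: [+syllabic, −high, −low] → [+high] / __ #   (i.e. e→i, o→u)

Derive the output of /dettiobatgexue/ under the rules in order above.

detatiovatagexui

Rule 1 (high vowel syncope): no segment meets the environment; /dettiobatgexue/ is unchanged.
Rule 2 (intervocalic spirantization): /b/ is a stop between vowels /o/ and /a/, so it spirantizes to the fricative [v]. /dettiobatgexue/ → dettiovatgexue.
Rule 3 (stop-cluster a-epenthesis): /t/ and /t/ form a stop–stop cluster, so [a] is inserted between them. /t/ and /g/ form a stop–stop cluster, so [a] is inserted between them. /dettiovatgexue/ → detatiovatagexue.
Rule 4 (final vowel raising): /e/ is a mid vowel in word-final position, so it raises to [i]. /detatiovatagexue/ → detatiovatagexui.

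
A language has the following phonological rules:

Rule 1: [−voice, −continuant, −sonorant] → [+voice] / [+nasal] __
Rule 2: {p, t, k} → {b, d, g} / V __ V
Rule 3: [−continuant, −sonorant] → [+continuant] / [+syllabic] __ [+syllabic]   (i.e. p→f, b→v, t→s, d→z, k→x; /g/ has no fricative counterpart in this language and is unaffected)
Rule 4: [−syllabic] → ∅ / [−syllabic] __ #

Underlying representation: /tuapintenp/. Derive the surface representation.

tuavinden

Rule 1 (post-nasal voicing): /t/ is a voiceless stop immediately after the nasal /n/, so it voices to [d]. /p/ is a voiceless stop immediately after the nasal /n/, so it voices to [b]. /tuapintenp/ → tuapindenb.
Rule 2 (intervocalic voicing): /p/ is a voiceless stop between vowels /a/ and /i/, so it voices to [b]. /tuapindenb/ → tuabindenb.
Rule 3 (intervocalic spirantization): /b/ is a stop between vowels /a/ and /i/, so it spirantizes to the fricative [v]. /tuabindenb/ → tuavindenb.
Rule 4 (final cluster simplification): /b/ is the second consonant of a word-final cluster /nb/, so it deletes. /tuavindenb/ → tuavinden.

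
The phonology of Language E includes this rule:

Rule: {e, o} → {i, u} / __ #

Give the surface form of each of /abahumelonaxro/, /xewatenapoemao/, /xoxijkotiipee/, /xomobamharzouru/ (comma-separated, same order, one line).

abahumelonaxru, xewatenapoemau, xoxijkotiipei, xomobamharzouru

/abahumelonaxro/: /o/ is a mid vowel in word-final position, so it raises to [u]. → [abahumelonaxru].
/xewatenapoemao/: /o/ is a mid vowel in word-final position, so it raises to [u]. → [xewatenapoemau].
/xoxijkotiipee/: /e/ is a mid vowel in word-final position, so it raises to [i]. → [xoxijkotiipei].
/xomobamharzouru/: the rule's environment is not met; surfaces unchanged as [xomobamharzouru].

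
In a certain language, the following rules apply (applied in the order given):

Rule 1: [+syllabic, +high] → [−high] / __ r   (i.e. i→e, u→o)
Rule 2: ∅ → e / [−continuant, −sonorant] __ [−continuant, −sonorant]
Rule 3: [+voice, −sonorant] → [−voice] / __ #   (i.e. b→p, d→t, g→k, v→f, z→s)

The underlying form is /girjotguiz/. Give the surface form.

Rule 1 (pre-rhotic lowering): /i/ is a high vowel immediately before /r/, so it lowers to [e]. /girjotguiz/ → gerjotguiz.
Rule 2 (stop-cluster e-epenthesis): /t/ and /g/ form a stop–stop cluster, so [e] is inserted between them. /gerjotguiz/ → gerjoteguiz.
Rule 3 (final devoicing): /z/ is a voiced obstruent in word-final position, so it devoices to [s]. /gerjoteguiz/ → gerjoteguis.

gerjoteguis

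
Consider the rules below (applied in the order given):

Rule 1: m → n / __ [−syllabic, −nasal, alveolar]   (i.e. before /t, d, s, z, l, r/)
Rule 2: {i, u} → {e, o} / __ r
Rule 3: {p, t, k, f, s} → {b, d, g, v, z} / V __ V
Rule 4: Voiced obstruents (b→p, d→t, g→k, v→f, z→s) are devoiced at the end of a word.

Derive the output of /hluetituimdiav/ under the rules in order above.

Rule 1 (nasal place assimilation): /m/ precedes the alveolar consonant /d/, so it assimilates in place to [n]. /hluetituimdiav/ → hluetituindiav.
Rule 2 (pre-rhotic lowering): no segment meets the environment; /hluetituindiav/ is unchanged.
Rule 3 (intervocalic voicing): /t/ is a voiceless obstruent between vowels /e/ and /i/, so it voices to [d]. /t/ is a voiceless obstruent between vowels /i/ and /u/, so it voices to [d]. /hluetituindiav/ → hluediduindiav.
Rule 4 (final devoicing): /v/ is a voiced obstruent in word-final position, so it devoices to [f]. /hluediduindiav/ → hluediduindiaf.

hluediduindiaf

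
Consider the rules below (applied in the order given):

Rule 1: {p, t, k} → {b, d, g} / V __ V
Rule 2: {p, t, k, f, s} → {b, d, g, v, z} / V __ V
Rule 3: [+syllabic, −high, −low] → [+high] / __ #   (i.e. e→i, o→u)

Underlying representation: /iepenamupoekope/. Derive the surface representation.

iebenamuboegobi

Rule 1 (intervocalic voicing): /p/ is a voiceless stop between vowels /e/ and /e/, so it voices to [b]. /p/ is a voiceless stop between vowels /u/ and /o/, so it voices to [b]. /k/ is a voiceless stop between vowels /e/ and /o/, so it voices to [g]. /p/ is a voiceless stop between vowels /o/ and /e/, so it voices to [b]. /iepenamupoekope/ → iebenamuboegobe.
Rule 2 (intervocalic voicing): no segment meets the environment; /iebenamuboegobe/ is unchanged.
Rule 3 (final vowel raising): /e/ is a mid vowel in word-final position, so it raises to [i]. /iebenamuboegobe/ → iebenamuboegobi.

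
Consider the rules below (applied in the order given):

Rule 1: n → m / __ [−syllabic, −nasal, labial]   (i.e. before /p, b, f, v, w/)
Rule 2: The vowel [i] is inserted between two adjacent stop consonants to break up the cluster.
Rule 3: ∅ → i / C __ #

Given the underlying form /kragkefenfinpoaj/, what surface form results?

kragikefemfimpoaji

Rule 1 (nasal place assimilation): /n/ precedes the labial consonant /f/, so it assimilates in place to [m]. /n/ precedes the labial consonant /p/, so it assimilates in place to [m]. /kragkefenfinpoaj/ → kragkefemfimpoaj.
Rule 2 (stop-cluster i-epenthesis): /g/ and /k/ form a stop–stop cluster, so [i] is inserted between them. /kragkefemfimpoaj/ → kragikefemfimpoaj.
Rule 3 (final i-epenthesis): the form ends in the consonant /j/, so [i] is inserted word-finally. /kragikefemfimpoaj/ → kragikefemfimpoaji.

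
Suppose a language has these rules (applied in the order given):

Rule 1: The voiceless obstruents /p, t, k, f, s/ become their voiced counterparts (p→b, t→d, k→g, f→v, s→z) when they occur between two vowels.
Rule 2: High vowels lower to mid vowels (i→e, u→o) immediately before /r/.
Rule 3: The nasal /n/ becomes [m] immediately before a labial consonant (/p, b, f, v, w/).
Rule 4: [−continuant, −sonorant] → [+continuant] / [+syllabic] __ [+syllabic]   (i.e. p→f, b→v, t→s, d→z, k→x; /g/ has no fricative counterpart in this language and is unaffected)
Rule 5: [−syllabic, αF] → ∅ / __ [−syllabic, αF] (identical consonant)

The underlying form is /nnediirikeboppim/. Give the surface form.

nezierigevopim

Rule 1 (intervocalic voicing): /k/ is a voiceless obstruent between vowels /i/ and /e/, so it voices to [g]. /nnediirikeboppim/ → nnediirigeboppim.
Rule 2 (pre-rhotic lowering): /i/ is a high vowel immediately before /r/, so it lowers to [e]. /nnediirigeboppim/ → nnedierigeboppim.
Rule 3 (nasal place assimilation): no segment meets the environment; /nnedierigeboppim/ is unchanged.
Rule 4 (intervocalic spirantization): /d/ is a stop between vowels /e/ and /i/, so it spirantizes to the fricative [z]. /b/ is a stop between vowels /e/ and /o/, so it spirantizes to the fricative [v]. /nnedierigeboppim/ → nnezierigevoppim.
Rule 5 (degemination): /nn/ is a geminate; the first /n/ deletes. /pp/ is a geminate; the first /p/ deletes. /nnezierigevoppim/ → nezierigevopim.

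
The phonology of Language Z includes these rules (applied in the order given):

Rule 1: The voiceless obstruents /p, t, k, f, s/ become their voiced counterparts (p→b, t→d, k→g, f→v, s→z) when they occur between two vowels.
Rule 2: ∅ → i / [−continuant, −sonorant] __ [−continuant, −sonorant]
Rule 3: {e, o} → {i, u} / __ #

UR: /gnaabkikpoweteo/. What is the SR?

Rule 1 (intervocalic voicing): /t/ is a voiceless obstruent between vowels /e/ and /e/, so it voices to [d]. /gnaabkikpoweteo/ → gnaabkikpowedeo.
Rule 2 (stop-cluster i-epenthesis): /b/ and /k/ form a stop–stop cluster, so [i] is inserted between them. /k/ and /p/ form a stop–stop cluster, so [i] is inserted between them. /gnaabkikpowedeo/ → gnaabikikipowedeo.
Rule 3 (final vowel raising): /o/ is a mid vowel in word-final position, so it raises to [u]. /gnaabikikipowedeo/ → gnaabikikipowedeu.

gnaabikikipowedeu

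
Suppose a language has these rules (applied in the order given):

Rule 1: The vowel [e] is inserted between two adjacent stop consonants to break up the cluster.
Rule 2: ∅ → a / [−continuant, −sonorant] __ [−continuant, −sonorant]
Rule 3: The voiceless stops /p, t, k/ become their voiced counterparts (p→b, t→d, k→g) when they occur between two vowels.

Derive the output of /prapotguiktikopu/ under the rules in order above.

prabodeguigedigobu

Rule 1 (stop-cluster e-epenthesis): /t/ and /g/ form a stop–stop cluster, so [e] is inserted between them. /k/ and /t/ form a stop–stop cluster, so [e] is inserted between them. /prapotguiktikopu/ → prapoteguiketikopu.
Rule 2 (stop-cluster a-epenthesis): no segment meets the environment; /prapoteguiketikopu/ is unchanged.
Rule 3 (intervocalic voicing): /p/ is a voiceless stop between vowels /a/ and /o/, so it voices to [b]. /t/ is a voiceless stop between vowels /o/ and /e/, so it voices to [d]. /k/ is a voiceless stop between vowels /i/ and /e/, so it voices to [g]. /t/ is a voiceless stop between vowels /e/ and /i/, so it voices to [d]. /k/ is a voiceless stop between vowels /i/ and /o/, so it voices to [g]. /p/ is a voiceless stop between vowels /o/ and /u/, so it voices to [b]. /prapoteguiketikopu/ → prabodeguigedigobu.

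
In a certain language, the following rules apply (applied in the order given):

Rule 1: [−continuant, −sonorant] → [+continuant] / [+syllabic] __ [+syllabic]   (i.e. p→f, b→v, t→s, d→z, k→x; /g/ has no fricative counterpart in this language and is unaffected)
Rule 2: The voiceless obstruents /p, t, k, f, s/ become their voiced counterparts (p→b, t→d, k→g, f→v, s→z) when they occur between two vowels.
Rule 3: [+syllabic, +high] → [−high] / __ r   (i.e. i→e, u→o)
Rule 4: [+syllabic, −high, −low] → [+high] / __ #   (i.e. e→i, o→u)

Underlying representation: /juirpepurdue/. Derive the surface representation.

juerpevordui

Rule 1 (intervocalic spirantization): /p/ is a stop between vowels /e/ and /u/, so it spirantizes to the fricative [f]. /juirpepurdue/ → juirpefurdue.
Rule 2 (intervocalic voicing): /f/ is a voiceless obstruent between vowels /e/ and /u/, so it voices to [v]. /juirpefurdue/ → juirpevurdue.
Rule 3 (pre-rhotic lowering): /i/ is a high vowel immediately before /r/, so it lowers to [e]. /u/ is a high vowel immediately before /r/, so it lowers to [o]. /juirpevurdue/ → juerpevordue.
Rule 4 (final vowel raising): /e/ is a mid vowel in word-final position, so it raises to [i]. /juerpevordue/ → juerpevordui.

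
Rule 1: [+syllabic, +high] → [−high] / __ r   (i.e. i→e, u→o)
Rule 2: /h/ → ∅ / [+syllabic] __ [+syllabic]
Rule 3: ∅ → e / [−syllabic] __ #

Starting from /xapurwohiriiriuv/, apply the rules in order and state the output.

xaporwoerieriuve

Rule 1 (pre-rhotic lowering): /u/ is a high vowel immediately before /r/, so it lowers to [o]. /i/ is a high vowel immediately before /r/, so it lowers to [e]. /i/ is a high vowel immediately before /r/, so it lowers to [e]. /xapurwohiriiriuv/ → xaporwoherieriuv.
Rule 2 (intervocalic h-deletion): /h/ occurs between vowels /o/ and /e/, so it deletes. /xaporwoherieriuv/ → xaporwoerieriuv.
Rule 3 (final e-epenthesis): the form ends in the consonant /v/, so [e] is inserted word-finally. /xaporwoerieriuv/ → xaporwoerieriuve.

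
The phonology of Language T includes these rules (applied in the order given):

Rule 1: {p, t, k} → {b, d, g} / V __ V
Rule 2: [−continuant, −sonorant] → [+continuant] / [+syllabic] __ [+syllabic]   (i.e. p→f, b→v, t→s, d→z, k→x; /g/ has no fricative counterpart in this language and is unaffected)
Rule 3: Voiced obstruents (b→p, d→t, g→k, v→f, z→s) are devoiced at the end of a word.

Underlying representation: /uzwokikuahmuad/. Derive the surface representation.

Rule 1 (intervocalic voicing): /k/ is a voiceless stop between vowels /o/ and /i/, so it voices to [g]. /k/ is a voiceless stop between vowels /i/ and /u/, so it voices to [g]. /uzwokikuahmuad/ → uzwogiguahmuad.
Rule 2 (intervocalic spirantization): no segment meets the environment; /uzwogiguahmuad/ is unchanged.
Rule 3 (final devoicing): /d/ is a voiced obstruent in word-final position, so it devoices to [t]. /uzwogiguahmuad/ → uzwogiguahmuat.

uzwogiguahmuat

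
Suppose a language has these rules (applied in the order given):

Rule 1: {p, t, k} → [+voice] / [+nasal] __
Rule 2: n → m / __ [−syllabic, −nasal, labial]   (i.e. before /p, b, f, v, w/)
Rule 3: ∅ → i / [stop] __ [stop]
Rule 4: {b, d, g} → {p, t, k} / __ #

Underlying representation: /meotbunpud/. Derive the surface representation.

meotibumbut

Rule 1 (post-nasal voicing): /p/ is a voiceless stop immediately after the nasal /n/, so it voices to [b]. /meotbunpud/ → meotbunbud.
Rule 2 (nasal place assimilation): /n/ precedes the labial consonant /b/, so it assimilates in place to [m]. /meotbunbud/ → meotbumbud.
Rule 3 (stop-cluster i-epenthesis): /t/ and /b/ form a stop–stop cluster, so [i] is inserted between them. /meotbumbud/ → meotibumbud.
Rule 4 (final devoicing): /d/ is a voiced stop in word-final position, so it devoices to [t]. /meotibumbud/ → meotibumbut.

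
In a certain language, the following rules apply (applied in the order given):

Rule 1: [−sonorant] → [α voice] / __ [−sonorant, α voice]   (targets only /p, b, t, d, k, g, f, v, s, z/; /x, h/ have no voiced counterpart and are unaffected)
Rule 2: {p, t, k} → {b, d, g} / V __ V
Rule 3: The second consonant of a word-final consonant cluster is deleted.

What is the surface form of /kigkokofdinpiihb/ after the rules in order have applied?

Rule 1 (regressive voicing assimilation): /g/ precedes the voiceless obstruent /k/, so it devoices to [k] by assimilation. /f/ precedes the voiced obstruent /d/, so it voices to [v] by assimilation. /kigkokofdinpiihb/ → kikkokovdinpiihb.
Rule 2 (intervocalic voicing): /k/ is a voiceless stop between vowels /o/ and /o/, so it voices to [g]. /kikkokovdinpiihb/ → kikkogovdinpiihb.
Rule 3 (final cluster simplification): /b/ is the second consonant of a word-final cluster /hb/, so it deletes. /kikkogovdinpiihb/ → kikkogovdinpiih.

kikkogovdinpiih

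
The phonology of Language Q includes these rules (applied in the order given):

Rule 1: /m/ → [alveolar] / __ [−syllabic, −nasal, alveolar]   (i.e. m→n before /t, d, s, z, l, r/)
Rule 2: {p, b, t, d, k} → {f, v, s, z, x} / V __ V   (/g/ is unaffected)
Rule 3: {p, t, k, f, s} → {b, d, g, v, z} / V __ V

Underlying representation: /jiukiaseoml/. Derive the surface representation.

Rule 1 (nasal place assimilation): /m/ precedes the alveolar consonant /l/, so it assimilates in place to [n]. /jiukiaseoml/ → jiukiaseonl.
Rule 2 (intervocalic spirantization): /k/ is a stop between vowels /u/ and /i/, so it spirantizes to the fricative [x]. /jiukiaseonl/ → jiuxiaseonl.
Rule 3 (intervocalic voicing): /s/ is a voiceless obstruent between vowels /a/ and /e/, so it voices to [z]. /jiuxiaseonl/ → jiuxiazeonl.

jiuxiazeonl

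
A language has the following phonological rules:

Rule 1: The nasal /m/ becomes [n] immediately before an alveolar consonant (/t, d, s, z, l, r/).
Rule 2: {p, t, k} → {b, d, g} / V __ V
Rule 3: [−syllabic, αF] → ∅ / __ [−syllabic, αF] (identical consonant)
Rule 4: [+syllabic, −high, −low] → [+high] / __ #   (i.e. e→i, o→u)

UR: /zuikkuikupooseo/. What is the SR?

Rule 1 (nasal place assimilation): no segment meets the environment; /zuikkuikupooseo/ is unchanged.
Rule 2 (intervocalic voicing): /k/ is a voiceless stop between vowels /i/ and /u/, so it voices to [g]. /p/ is a voiceless stop between vowels /u/ and /o/, so it voices to [b]. /zuikkuikupooseo/ → zuikkuigubooseo.
Rule 3 (degemination): /kk/ is a geminate; the first /k/ deletes. /zuikkuigubooseo/ → zuikuigubooseo.
Rule 4 (final vowel raising): /o/ is a mid vowel in word-final position, so it raises to [u]. /zuikuigubooseo/ → zuikuigubooseu.

zuikuigubooseu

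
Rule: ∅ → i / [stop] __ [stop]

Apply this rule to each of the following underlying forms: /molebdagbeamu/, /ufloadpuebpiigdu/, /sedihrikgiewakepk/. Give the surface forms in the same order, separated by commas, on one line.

/molebdagbeamu/: /b/ and /d/ form a stop–stop cluster, so [i] is inserted between them. /g/ and /b/ form a stop–stop cluster, so [i] is inserted between them. → [molebidagibeamu].
/ufloadpuebpiigdu/: /d/ and /p/ form a stop–stop cluster, so [i] is inserted between them. /b/ and /p/ form a stop–stop cluster, so [i] is inserted between them. /g/ and /d/ form a stop–stop cluster, so [i] is inserted between them. → [ufloadipuebipiigidu].
/sedihrikgiewakepk/: /k/ and /g/ form a stop–stop cluster, so [i] is inserted between them. /p/ and /k/ form a stop–stop cluster, so [i] is inserted between them. → [sedihrikigiewakepik].

molebidagibeamu, ufloadipuebipiigidu, sedihrikigiewakepik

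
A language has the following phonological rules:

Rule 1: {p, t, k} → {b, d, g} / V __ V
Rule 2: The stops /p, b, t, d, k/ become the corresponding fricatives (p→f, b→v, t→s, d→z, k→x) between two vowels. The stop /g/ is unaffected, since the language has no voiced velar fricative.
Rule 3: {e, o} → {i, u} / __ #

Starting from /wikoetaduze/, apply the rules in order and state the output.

Rule 1 (intervocalic voicing): /k/ is a voiceless stop between vowels /i/ and /o/, so it voices to [g]. /t/ is a voiceless stop between vowels /e/ and /a/, so it voices to [d]. /wikoetaduze/ → wigoedaduze.
Rule 2 (intervocalic spirantization): /d/ is a stop between vowels /e/ and /a/, so it spirantizes to the fricative [z]. /d/ is a stop between vowels /a/ and /u/, so it spirantizes to the fricative [z]. /wigoedaduze/ → wigoezazuze.
Rule 3 (final vowel raising): /e/ is a mid vowel in word-final position, so it raises to [i]. /wigoezazuze/ → wigoezazuzi.

wigoezazuzi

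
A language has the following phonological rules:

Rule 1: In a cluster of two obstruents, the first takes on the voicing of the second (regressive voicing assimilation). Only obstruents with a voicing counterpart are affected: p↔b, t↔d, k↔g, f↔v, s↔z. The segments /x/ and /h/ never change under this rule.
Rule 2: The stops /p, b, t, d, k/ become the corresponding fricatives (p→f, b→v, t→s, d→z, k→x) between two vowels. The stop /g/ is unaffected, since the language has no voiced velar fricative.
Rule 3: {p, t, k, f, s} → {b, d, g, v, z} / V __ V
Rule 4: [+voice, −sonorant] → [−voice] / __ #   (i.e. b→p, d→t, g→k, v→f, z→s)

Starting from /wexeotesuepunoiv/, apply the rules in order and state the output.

wexeozezuevunoif

Rule 1 (regressive voicing assimilation): no segment meets the environment; /wexeotesuepunoiv/ is unchanged.
Rule 2 (intervocalic spirantization): /t/ is a stop between vowels /o/ and /e/, so it spirantizes to the fricative [s]. /p/ is a stop between vowels /e/ and /u/, so it spirantizes to the fricative [f]. /wexeotesuepunoiv/ → wexeosesuefunoiv.
Rule 3 (intervocalic voicing): /s/ is a voiceless obstruent between vowels /o/ and /e/, so it voices to [z]. /s/ is a voiceless obstruent between vowels /e/ and /u/, so it voices to [z]. /f/ is a voiceless obstruent between vowels /e/ and /u/, so it voices to [v]. /wexeosesuefunoiv/ → wexeozezuevunoiv.
Rule 4 (final devoicing): /v/ is a voiced obstruent in word-final position, so it devoices to [f]. /wexeozezuevunoiv/ → wexeozezuevunoif.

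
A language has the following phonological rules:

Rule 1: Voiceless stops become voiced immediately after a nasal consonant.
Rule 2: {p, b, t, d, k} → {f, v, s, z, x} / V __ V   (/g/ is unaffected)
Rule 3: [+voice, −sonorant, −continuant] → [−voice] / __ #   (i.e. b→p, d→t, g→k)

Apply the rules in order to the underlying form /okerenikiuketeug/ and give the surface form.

Rule 1 (post-nasal voicing): no segment meets the environment; /okerenikiuketeug/ is unchanged.
Rule 2 (intervocalic spirantization): /k/ is a stop between vowels /o/ and /e/, so it spirantizes to the fricative [x]. /k/ is a stop between vowels /i/ and /i/, so it spirantizes to the fricative [x]. /k/ is a stop between vowels /u/ and /e/, so it spirantizes to the fricative [x]. /t/ is a stop between vowels /e/ and /e/, so it spirantizes to the fricative [s]. /okerenikiuketeug/ → oxerenixiuxeseug.
Rule 3 (final devoicing): /g/ is a voiced stop in word-final position, so it devoices to [k]. /oxerenixiuxeseug/ → oxerenixiuxeseuk.

oxerenixiuxeseuk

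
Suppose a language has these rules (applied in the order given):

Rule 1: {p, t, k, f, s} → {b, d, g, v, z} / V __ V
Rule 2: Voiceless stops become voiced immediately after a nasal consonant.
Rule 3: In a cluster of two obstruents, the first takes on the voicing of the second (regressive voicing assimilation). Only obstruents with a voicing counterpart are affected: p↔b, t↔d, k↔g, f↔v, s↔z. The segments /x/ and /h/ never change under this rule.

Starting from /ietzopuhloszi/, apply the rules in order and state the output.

iedzobuhlozzi

Rule 1 (intervocalic voicing): /p/ is a voiceless obstruent between vowels /o/ and /u/, so it voices to [b]. /ietzopuhloszi/ → ietzobuhloszi.
Rule 2 (post-nasal voicing): no segment meets the environment; /ietzobuhloszi/ is unchanged.
Rule 3 (regressive voicing assimilation): /t/ precedes the voiced obstruent /z/, so it voices to [d] by assimilation. /s/ precedes the voiced obstruent /z/, so it voices to [z] by assimilation. /ietzobuhloszi/ → iedzobuhlozzi.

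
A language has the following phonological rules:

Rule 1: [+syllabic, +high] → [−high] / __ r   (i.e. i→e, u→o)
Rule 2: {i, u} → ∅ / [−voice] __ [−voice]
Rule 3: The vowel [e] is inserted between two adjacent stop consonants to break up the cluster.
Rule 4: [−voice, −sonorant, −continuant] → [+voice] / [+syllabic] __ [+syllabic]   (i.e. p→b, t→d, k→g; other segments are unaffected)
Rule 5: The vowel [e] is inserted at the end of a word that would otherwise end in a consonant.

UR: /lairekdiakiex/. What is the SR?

laeregediagiexe

Rule 1 (pre-rhotic lowering): /i/ is a high vowel immediately before /r/, so it lowers to [e]. /lairekdiakiex/ → laerekdiakiex.
Rule 2 (high vowel syncope): no segment meets the environment; /laerekdiakiex/ is unchanged.
Rule 3 (stop-cluster e-epenthesis): /k/ and /d/ form a stop–stop cluster, so [e] is inserted between them. /laerekdiakiex/ → laerekediakiex.
Rule 4 (intervocalic voicing): /k/ is a voiceless stop between vowels /e/ and /e/, so it voices to [g]. /k/ is a voiceless stop between vowels /a/ and /i/, so it voices to [g]. /laerekediakiex/ → laeregediagiex.
Rule 5 (final e-epenthesis): the form ends in the consonant /x/, so [e] is inserted word-finally. /laeregediagiex/ → laeregediagiexe.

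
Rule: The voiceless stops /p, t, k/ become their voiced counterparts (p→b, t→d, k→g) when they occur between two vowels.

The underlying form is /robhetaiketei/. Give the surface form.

robhedaigedei

/t/ is a voiceless stop between vowels /e/ and /a/, so it voices to [d].
/k/ is a voiceless stop between vowels /i/ and /e/, so it voices to [g].
/t/ is a voiceless stop between vowels /e/ and /e/, so it voices to [d].
Surface form: [robhedaigedei].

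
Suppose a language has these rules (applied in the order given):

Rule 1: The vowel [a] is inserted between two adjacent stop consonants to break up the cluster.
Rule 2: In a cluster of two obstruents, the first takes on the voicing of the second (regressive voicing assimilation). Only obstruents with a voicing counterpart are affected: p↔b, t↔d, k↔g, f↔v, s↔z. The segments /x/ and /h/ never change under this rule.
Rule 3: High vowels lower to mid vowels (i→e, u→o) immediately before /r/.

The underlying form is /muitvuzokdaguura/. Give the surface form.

muidvuzokadaguora

Rule 1 (stop-cluster a-epenthesis): /k/ and /d/ form a stop–stop cluster, so [a] is inserted between them. /muitvuzokdaguura/ → muitvuzokadaguura.
Rule 2 (regressive voicing assimilation): /t/ precedes the voiced obstruent /v/, so it voices to [d] by assimilation. /muitvuzokadaguura/ → muidvuzokadaguura.
Rule 3 (pre-rhotic lowering): /u/ is a high vowel immediately before /r/, so it lowers to [o]. /muidvuzokadaguura/ → muidvuzokadaguora.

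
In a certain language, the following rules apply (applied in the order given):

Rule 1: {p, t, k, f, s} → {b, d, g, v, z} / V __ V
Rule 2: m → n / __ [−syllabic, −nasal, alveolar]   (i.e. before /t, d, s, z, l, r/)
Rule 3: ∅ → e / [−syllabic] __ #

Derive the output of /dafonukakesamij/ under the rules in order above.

Rule 1 (intervocalic voicing): /f/ is a voiceless obstruent between vowels /a/ and /o/, so it voices to [v]. /k/ is a voiceless obstruent between vowels /u/ and /a/, so it voices to [g]. /k/ is a voiceless obstruent between vowels /a/ and /e/, so it voices to [g]. /s/ is a voiceless obstruent between vowels /e/ and /a/, so it voices to [z]. /dafonukakesamij/ → davonugagezamij.
Rule 2 (nasal place assimilation): no segment meets the environment; /davonugagezamij/ is unchanged.
Rule 3 (final e-epenthesis): the form ends in the consonant /j/, so [e] is inserted word-finally. /davonugagezamij/ → davonugagezamije.

davonugagezamije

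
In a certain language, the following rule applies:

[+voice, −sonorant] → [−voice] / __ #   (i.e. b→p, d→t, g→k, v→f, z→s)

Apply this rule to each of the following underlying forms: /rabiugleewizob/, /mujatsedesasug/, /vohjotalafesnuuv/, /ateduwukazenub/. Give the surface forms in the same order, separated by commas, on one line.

/rabiugleewizob/: /b/ is a voiced obstruent in word-final position, so it devoices to [p]. → [rabiugleewizop].
/mujatsedesasug/: /g/ is a voiced obstruent in word-final position, so it devoices to [k]. → [mujatsedesasuk].
/vohjotalafesnuuv/: /v/ is a voiced obstruent in word-final position, so it devoices to [f]. → [vohjotalafesnuuf].
/ateduwukazenub/: /b/ is a voiced obstruent in word-final position, so it devoices to [p]. → [ateduwukazenup].

rabiugleewizop, mujatsedesasuk, vohjotalafesnuuf, ateduwukazenup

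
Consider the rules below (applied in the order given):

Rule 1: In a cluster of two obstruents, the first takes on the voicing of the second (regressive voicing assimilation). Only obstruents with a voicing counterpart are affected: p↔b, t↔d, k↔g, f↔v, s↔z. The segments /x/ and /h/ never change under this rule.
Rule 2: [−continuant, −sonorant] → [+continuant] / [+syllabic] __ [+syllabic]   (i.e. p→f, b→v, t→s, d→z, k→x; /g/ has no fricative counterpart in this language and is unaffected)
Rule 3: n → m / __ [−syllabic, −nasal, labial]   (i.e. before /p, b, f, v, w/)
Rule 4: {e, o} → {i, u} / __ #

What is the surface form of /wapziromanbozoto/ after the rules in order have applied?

wabziromambozosu

Rule 1 (regressive voicing assimilation): /p/ precedes the voiced obstruent /z/, so it voices to [b] by assimilation. /wapziromanbozoto/ → wabziromanbozoto.
Rule 2 (intervocalic spirantization): /t/ is a stop between vowels /o/ and /o/, so it spirantizes to the fricative [s]. /wabziromanbozoto/ → wabziromanbozoso.
Rule 3 (nasal place assimilation): /n/ precedes the labial consonant /b/, so it assimilates in place to [m]. /wabziromanbozoso/ → wabziromambozoso.
Rule 4 (final vowel raising): /o/ is a mid vowel in word-final position, so it raises to [u]. /wabziromambozoso/ → wabziromambozosu.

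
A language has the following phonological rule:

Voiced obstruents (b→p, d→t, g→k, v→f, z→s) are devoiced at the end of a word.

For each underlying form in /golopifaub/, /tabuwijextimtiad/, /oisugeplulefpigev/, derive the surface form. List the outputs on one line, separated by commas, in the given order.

golopifaup, tabuwijextimtiat, oisugeplulefpigef

/golopifaub/: /b/ is a voiced obstruent in word-final position, so it devoices to [p]. → [golopifaup].
/tabuwijextimtiad/: /d/ is a voiced obstruent in word-final position, so it devoices to [t]. → [tabuwijextimtiat].
/oisugeplulefpigev/: /v/ is a voiced obstruent in word-final position, so it devoices to [f]. → [oisugeplulefpigef].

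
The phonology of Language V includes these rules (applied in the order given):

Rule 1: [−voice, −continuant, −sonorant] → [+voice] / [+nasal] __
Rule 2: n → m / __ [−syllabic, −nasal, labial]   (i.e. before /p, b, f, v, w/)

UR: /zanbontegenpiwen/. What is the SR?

Rule 1 (post-nasal voicing): /t/ is a voiceless stop immediately after the nasal /n/, so it voices to [d]. /p/ is a voiceless stop immediately after the nasal /n/, so it voices to [b]. /zanbontegenpiwen/ → zanbondegenbiwen.
Rule 2 (nasal place assimilation): /n/ precedes the labial consonant /b/, so it assimilates in place to [m]. /n/ precedes the labial consonant /b/, so it assimilates in place to [m]. /zanbondegenbiwen/ → zambondegembiwen.

zambondegembiwen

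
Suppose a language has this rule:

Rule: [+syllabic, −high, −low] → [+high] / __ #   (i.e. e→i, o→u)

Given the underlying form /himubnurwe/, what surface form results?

himubnurwi

/e/ is a mid vowel in word-final position, so it raises to [i].
Surface form: [himubnurwi].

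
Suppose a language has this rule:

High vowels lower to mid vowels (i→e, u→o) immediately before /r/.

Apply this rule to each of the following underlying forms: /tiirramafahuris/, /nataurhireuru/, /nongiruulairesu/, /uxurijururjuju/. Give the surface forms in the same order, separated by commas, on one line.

tierramafahoris, nataorhereoru, nongeruulaeresu, uxorijororjuju

/tiirramafahuris/: /i/ is a high vowel immediately before /r/, so it lowers to [e]. /u/ is a high vowel immediately before /r/, so it lowers to [o]. → [tierramafahoris].
/nataurhireuru/: /u/ is a high vowel immediately before /r/, so it lowers to [o]. /i/ is a high vowel immediately before /r/, so it lowers to [e]. /u/ is a high vowel immediately before /r/, so it lowers to [o]. → [nataorhereoru].
/nongiruulairesu/: /i/ is a high vowel immediately before /r/, so it lowers to [e]. /i/ is a high vowel immediately before /r/, so it lowers to [e]. → [nongeruulaeresu].
/uxurijururjuju/: /u/ is a high vowel immediately before /r/, so it lowers to [o]. /u/ is a high vowel immediately before /r/, so it lowers to [o]. /u/ is a high vowel immediately before /r/, so it lowers to [o]. → [uxorijororjuju].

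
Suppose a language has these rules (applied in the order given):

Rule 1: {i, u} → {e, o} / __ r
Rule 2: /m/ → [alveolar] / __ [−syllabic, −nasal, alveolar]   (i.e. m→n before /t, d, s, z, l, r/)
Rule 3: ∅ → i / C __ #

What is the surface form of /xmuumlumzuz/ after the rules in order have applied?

xmuunlunzuzi

Rule 1 (pre-rhotic lowering): no segment meets the environment; /xmuumlumzuz/ is unchanged.
Rule 2 (nasal place assimilation): /m/ precedes the alveolar consonant /l/, so it assimilates in place to [n]. /m/ precedes the alveolar consonant /z/, so it assimilates in place to [n]. /xmuumlumzuz/ → xmuunlunzuz.
Rule 3 (final i-epenthesis): the form ends in the consonant /z/, so [i] is inserted word-finally. /xmuunlunzuz/ → xmuunlunzuzi.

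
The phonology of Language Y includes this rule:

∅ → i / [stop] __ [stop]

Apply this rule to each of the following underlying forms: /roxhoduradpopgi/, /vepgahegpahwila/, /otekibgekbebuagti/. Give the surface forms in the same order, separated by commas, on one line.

/roxhoduradpopgi/: /d/ and /p/ form a stop–stop cluster, so [i] is inserted between them. /p/ and /g/ form a stop–stop cluster, so [i] is inserted between them. → [roxhoduradipopigi].
/vepgahegpahwila/: /p/ and /g/ form a stop–stop cluster, so [i] is inserted between them. /g/ and /p/ form a stop–stop cluster, so [i] is inserted between them. → [vepigahegipahwila].
/otekibgekbebuagti/: /b/ and /g/ form a stop–stop cluster, so [i] is inserted between them. /k/ and /b/ form a stop–stop cluster, so [i] is inserted between them. /g/ and /t/ form a stop–stop cluster, so [i] is inserted between them. → [otekibigekibebuagiti].

roxhoduradipopigi, vepigahegipahwila, otekibigekibebuagiti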